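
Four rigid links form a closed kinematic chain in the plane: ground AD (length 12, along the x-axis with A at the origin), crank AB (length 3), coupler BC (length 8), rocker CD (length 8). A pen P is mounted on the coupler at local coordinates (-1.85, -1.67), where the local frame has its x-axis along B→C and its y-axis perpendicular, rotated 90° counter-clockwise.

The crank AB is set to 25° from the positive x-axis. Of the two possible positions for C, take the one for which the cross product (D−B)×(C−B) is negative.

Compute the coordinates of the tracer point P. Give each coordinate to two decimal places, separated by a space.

0.38 2.11

A=(0,0), D=(12.00,0)
B = A + 3.00·(cos25°, sin25°) = (2.7189, 1.2679)
|BD| = 9.3673
circle(B,8.00) ∩ circle(D,8.00): a=4.6836, h=6.4856
  candidates: C₊=(8.2373,7.0599) cross=60.753; C₋=(6.4816,-5.7920) cross=-60.753
  mode - wants cross < 0 → take C=(6.4816,-5.7920) (cross=-60.753)
ex = (C−B)/|BC| = (0.4703,-0.8825); ey = (0.8825,0.4703)
P = B + -1.85·ex + -1.67·ey = (0.3750,2.1150)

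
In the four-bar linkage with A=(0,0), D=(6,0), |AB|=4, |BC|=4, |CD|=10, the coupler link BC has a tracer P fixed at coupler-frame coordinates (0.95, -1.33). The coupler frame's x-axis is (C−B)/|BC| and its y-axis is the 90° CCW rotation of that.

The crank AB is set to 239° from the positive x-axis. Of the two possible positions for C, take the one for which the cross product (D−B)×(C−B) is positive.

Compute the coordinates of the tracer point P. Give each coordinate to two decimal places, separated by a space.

A=(0,0), D=(6.00,0)
B = A + 4.00·(cos239°, sin239°) = (-2.0602, -3.4287)
|BD| = 8.7591
circle(B,4.00) ∩ circle(D,10.00): a=-0.4155, h=3.9784
  candidates: C₊=(-3.9998,0.0696) cross=34.847; C₋=(-0.8852,-7.2522) cross=-34.847
  mode + wants cross > 0 → take C=(-3.9998,0.0696) (cross=34.847)
ex = (C−B)/|BC| = (-0.4849,0.8746); ey = (-0.8746,-0.4849)
P = B + 0.95·ex + -1.33·ey = (-1.3576,-1.9529)

-1.36 -1.95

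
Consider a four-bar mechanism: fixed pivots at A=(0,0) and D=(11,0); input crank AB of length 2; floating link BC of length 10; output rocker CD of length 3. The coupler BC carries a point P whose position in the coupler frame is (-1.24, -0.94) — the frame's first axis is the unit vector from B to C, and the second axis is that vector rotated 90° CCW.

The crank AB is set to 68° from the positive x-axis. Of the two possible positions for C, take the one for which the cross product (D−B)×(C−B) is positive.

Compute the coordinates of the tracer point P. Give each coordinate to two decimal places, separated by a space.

-0.38 0.78

A=(0,0), D=(11.00,0)
B = A + 2.00·(cos68°, sin68°) = (0.7492, 1.8544)
|BD| = 10.4172
circle(B,10.00) ∩ circle(D,3.00): a=9.5764, h=2.8798
  candidates: C₊=(10.6853,2.9834) cross=29.999; C₋=(9.6600,-2.6841) cross=-29.999
  mode + wants cross > 0 → take C=(10.6853,2.9834) (cross=29.999)
ex = (C−B)/|BC| = (0.9936,0.1129); ey = (-0.1129,0.9936)
P = B + -1.24·ex + -0.94·ey = (-0.3767,0.7804)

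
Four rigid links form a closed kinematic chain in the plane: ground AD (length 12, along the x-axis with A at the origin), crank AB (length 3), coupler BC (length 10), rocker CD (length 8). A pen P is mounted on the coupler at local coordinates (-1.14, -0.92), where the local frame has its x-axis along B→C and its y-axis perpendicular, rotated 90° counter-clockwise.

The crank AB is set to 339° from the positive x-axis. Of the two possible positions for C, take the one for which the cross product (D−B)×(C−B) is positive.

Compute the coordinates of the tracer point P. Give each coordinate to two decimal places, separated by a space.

A=(0,0), D=(12.00,0)
B = A + 3.00·(cos339°, sin339°) = (2.8007, -1.0751)
|BD| = 9.2619
circle(B,10.00) ∩ circle(D,8.00): a=6.5744, h=7.5351
  candidates: C₊=(8.4560,7.1722) cross=69.789; C₋=(10.2053,-7.7961) cross=-69.789
  mode + wants cross > 0 → take C=(8.4560,7.1722) (cross=69.789)
ex = (C−B)/|BC| = (0.5655,0.8247); ey = (-0.8247,0.5655)
P = B + -1.14·ex + -0.92·ey = (2.9148,-2.5356)

2.91 -2.54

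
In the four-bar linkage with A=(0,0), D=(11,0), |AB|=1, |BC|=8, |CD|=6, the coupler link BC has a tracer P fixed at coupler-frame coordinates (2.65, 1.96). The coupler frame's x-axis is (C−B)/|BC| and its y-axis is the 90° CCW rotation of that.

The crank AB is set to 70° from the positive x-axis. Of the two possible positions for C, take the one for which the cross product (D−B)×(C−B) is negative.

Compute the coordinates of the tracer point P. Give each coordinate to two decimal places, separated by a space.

A=(0,0), D=(11.00,0)
B = A + 1.00·(cos70°, sin70°) = (0.3420, 0.9397)
|BD| = 10.6993
circle(B,8.00) ∩ circle(D,6.00): a=6.6582, h=4.4350
  candidates: C₊=(7.3640,4.7728) cross=47.451; C₋=(6.5849,-4.0629) cross=-47.451
  mode - wants cross < 0 → take C=(6.5849,-4.0629) (cross=-47.451)
ex = (C−B)/|BC| = (0.7804,-0.6253); ey = (0.6253,0.7804)
P = B + 2.65·ex + 1.96·ey = (3.6356,0.8121)

3.64 0.81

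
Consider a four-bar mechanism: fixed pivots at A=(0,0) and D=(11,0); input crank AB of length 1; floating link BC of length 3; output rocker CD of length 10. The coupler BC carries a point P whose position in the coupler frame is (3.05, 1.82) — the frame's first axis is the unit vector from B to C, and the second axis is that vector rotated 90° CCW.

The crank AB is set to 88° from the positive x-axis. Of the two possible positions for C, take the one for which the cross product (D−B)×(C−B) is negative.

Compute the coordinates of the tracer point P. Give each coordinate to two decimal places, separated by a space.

2.87 -1.15

A=(0,0), D=(11.00,0)
B = A + 1.00·(cos88°, sin88°) = (0.0349, 0.9994)
|BD| = 11.0105
circle(B,3.00) ∩ circle(D,10.00): a=1.3729, h=2.6674
  candidates: C₊=(1.6442,3.5312) cross=29.370; C₋=(1.1600,-1.7816) cross=-29.370
  mode - wants cross < 0 → take C=(1.1600,-1.7816) (cross=-29.370)
ex = (C−B)/|BC| = (0.3750,-0.9270); ey = (0.9270,0.3750)
P = B + 3.05·ex + 1.82·ey = (2.8659,-1.1454)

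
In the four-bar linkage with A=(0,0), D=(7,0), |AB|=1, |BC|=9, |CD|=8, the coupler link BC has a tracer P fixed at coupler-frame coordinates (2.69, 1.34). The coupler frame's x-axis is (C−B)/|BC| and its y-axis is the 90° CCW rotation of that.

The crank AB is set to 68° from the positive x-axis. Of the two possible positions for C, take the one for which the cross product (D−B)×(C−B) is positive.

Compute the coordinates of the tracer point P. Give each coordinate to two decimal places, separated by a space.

1.02 3.86

A=(0,0), D=(7.00,0)
B = A + 1.00·(cos68°, sin68°) = (0.3746, 0.9272)
|BD| = 6.6900
circle(B,9.00) ∩ circle(D,8.00): a=4.6155, h=7.7264
  candidates: C₊=(6.0164,7.9393) cross=51.689; C₋=(3.8748,-7.3643) cross=-51.689
  mode + wants cross > 0 → take C=(6.0164,7.9393) (cross=51.689)
ex = (C−B)/|BC| = (0.6269,0.7791); ey = (-0.7791,0.6269)
P = B + 2.69·ex + 1.34·ey = (1.0169,3.8630)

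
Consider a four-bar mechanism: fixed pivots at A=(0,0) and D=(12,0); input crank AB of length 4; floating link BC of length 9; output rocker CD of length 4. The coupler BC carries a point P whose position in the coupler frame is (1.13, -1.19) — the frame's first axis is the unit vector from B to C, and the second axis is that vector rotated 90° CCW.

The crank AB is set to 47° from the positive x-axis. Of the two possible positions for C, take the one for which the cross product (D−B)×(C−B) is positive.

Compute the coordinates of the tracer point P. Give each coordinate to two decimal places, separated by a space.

A=(0,0), D=(12.00,0)
B = A + 4.00·(cos47°, sin47°) = (2.7280, 2.9254)
|BD| = 9.7226
circle(B,9.00) ∩ circle(D,4.00): a=8.2040, h=3.7005
  candidates: C₊=(11.6653,3.9860) cross=35.979; C₋=(9.4384,-3.0721) cross=-35.979
  mode + wants cross > 0 → take C=(11.6653,3.9860) (cross=35.979)
ex = (C−B)/|BC| = (0.9930,0.1178); ey = (-0.1178,0.9930)
P = B + 1.13·ex + -1.19·ey = (3.9903,1.8769)

3.99 1.88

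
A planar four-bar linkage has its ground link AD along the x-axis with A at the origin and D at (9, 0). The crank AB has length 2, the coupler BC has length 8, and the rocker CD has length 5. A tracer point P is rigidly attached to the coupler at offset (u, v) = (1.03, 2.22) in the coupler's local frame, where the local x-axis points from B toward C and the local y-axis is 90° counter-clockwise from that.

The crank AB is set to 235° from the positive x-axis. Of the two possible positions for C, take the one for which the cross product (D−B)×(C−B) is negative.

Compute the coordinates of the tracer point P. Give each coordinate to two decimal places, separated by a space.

A=(0,0), D=(9.00,0)
B = A + 2.00·(cos235°, sin235°) = (-1.1472, -1.6383)
|BD| = 10.2786
circle(B,8.00) ∩ circle(D,5.00): a=7.0364, h=3.8064
  candidates: C₊=(5.1926,3.2410) cross=39.124; C₋=(6.4060,-4.2745) cross=-39.124
  mode - wants cross < 0 → take C=(6.4060,-4.2745) (cross=-39.124)
ex = (C−B)/|BC| = (0.9441,-0.3295); ey = (0.3295,0.9441)
P = B + 1.03·ex + 2.22·ey = (0.5569,0.1183)

0.56 0.12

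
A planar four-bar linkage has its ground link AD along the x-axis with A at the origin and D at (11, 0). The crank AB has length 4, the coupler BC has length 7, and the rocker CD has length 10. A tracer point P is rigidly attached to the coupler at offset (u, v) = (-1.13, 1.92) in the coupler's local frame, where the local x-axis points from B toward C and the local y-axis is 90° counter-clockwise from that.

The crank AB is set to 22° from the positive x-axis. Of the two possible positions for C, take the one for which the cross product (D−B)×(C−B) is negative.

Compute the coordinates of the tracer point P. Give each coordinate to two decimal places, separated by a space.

A=(0,0), D=(11.00,0)
B = A + 4.00·(cos22°, sin22°) = (3.7087, 1.4984)
|BD| = 7.4436
circle(B,7.00) ∩ circle(D,10.00): a=0.2961, h=6.9937
  candidates: C₊=(5.4066,8.2894) cross=52.059; C₋=(2.5909,-5.4117) cross=-52.059
  mode - wants cross < 0 → take C=(2.5909,-5.4117) (cross=-52.059)
ex = (C−B)/|BC| = (-0.1597,-0.9872); ey = (0.9872,-0.1597)
P = B + -1.13·ex + 1.92·ey = (5.7845,2.3073)

5.78 2.31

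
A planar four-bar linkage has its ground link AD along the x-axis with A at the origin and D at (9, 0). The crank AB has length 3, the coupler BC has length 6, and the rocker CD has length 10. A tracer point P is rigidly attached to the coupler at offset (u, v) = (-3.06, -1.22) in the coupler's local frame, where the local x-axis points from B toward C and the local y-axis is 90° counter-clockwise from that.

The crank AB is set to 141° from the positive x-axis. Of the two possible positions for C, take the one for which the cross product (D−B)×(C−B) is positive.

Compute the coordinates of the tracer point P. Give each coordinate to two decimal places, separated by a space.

-3.31 -1.26

A=(0,0), D=(9.00,0)
B = A + 3.00·(cos141°, sin141°) = (-2.3314, 1.8880)
|BD| = 11.4876
circle(B,6.00) ∩ circle(D,10.00): a=2.9582, h=5.2201
  candidates: C₊=(1.4445,6.5509) cross=59.966; C₋=(-0.2713,-3.7473) cross=-59.966
  mode + wants cross > 0 → take C=(1.4445,6.5509) (cross=59.966)
ex = (C−B)/|BC| = (0.6293,0.7771); ey = (-0.7771,0.6293)
P = B + -3.06·ex + -1.22·ey = (-3.3090,-1.2579)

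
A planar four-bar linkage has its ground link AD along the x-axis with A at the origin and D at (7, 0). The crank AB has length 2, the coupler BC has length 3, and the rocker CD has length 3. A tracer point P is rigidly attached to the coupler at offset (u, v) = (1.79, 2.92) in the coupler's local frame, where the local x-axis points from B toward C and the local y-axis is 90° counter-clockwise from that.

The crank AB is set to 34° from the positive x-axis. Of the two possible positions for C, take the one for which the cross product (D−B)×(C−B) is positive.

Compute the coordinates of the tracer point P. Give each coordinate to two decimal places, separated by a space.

2.76 4.36

A=(0,0), D=(7.00,0)
B = A + 2.00·(cos34°, sin34°) = (1.6581, 1.1184)
|BD| = 5.4577
circle(B,3.00) ∩ circle(D,3.00): a=2.7289, h=1.2463
  candidates: C₊=(4.5844,1.7790) cross=6.802; C₋=(4.0736,-0.6607) cross=-6.802
  mode + wants cross > 0 → take C=(4.5844,1.7790) (cross=6.802)
ex = (C−B)/|BC| = (0.9755,0.2202); ey = (-0.2202,0.9755)
P = B + 1.79·ex + 2.92·ey = (2.7611,4.3609)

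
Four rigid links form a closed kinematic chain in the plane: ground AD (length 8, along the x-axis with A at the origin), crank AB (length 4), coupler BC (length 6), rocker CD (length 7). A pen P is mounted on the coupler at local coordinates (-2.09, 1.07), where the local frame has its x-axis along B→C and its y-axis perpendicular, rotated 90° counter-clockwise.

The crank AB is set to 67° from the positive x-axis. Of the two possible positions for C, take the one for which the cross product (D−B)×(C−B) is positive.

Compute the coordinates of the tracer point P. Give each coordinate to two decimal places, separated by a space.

-0.78 3.48

A=(0,0), D=(8.00,0)
B = A + 4.00·(cos67°, sin67°) = (1.5629, 3.6820)
|BD| = 7.4157
circle(B,6.00) ∩ circle(D,7.00): a=2.8314, h=5.2899
  candidates: C₊=(6.6472,6.8680) cross=39.229; C₋=(1.3941,-2.3156) cross=-39.229
  mode + wants cross > 0 → take C=(6.6472,6.8680) (cross=39.229)
ex = (C−B)/|BC| = (0.8474,0.5310); ey = (-0.5310,0.8474)
P = B + -2.09·ex + 1.07·ey = (-0.7763,3.4789)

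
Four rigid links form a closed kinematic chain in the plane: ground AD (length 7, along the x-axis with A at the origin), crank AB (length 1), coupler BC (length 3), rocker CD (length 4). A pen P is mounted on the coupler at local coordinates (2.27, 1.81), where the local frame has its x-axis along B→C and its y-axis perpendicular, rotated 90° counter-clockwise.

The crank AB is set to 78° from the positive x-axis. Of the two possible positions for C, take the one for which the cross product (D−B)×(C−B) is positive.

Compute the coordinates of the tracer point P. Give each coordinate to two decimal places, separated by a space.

A=(0,0), D=(7.00,0)
B = A + 1.00·(cos78°, sin78°) = (0.2079, 0.9781)
|BD| = 6.8622
circle(B,3.00) ∩ circle(D,4.00): a=2.9210, h=0.6838
  candidates: C₊=(3.1966,1.2386) cross=4.692; C₋=(3.0017,-0.1150) cross=-4.692
  mode + wants cross > 0 → take C=(3.1966,1.2386) (cross=4.692)
ex = (C−B)/|BC| = (0.9962,0.0868); ey = (-0.0868,0.9962)
P = B + 2.27·ex + 1.81·ey = (2.3122,2.9784)

2.31 2.98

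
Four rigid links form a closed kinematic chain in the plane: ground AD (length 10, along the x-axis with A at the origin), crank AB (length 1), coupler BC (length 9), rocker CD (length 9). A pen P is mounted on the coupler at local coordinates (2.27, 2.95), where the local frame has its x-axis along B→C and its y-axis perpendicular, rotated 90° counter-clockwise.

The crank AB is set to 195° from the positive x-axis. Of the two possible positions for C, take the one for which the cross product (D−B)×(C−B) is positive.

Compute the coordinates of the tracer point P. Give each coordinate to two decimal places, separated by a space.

A=(0,0), D=(10.00,0)
B = A + 1.00·(cos195°, sin195°) = (-0.9659, -0.2588)
|BD| = 10.9690
circle(B,9.00) ∩ circle(D,9.00): a=5.4845, h=7.1359
  candidates: C₊=(4.3487,7.0045) cross=78.273; C₋=(4.6854,-7.2633) cross=-78.273
  mode + wants cross > 0 → take C=(4.3487,7.0045) (cross=78.273)
ex = (C−B)/|BC| = (0.5905,0.8070); ey = (-0.8070,0.5905)
P = B + 2.27·ex + 2.95·ey = (-2.0062,3.3151)

-2.01 3.32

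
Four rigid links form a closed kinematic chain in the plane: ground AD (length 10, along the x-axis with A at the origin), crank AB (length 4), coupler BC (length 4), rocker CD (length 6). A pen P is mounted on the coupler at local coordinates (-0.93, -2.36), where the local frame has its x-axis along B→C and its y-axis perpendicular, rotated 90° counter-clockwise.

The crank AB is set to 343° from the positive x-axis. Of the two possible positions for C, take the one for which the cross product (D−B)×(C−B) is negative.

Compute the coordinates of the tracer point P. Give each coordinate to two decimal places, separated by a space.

1.34 -1.70

A=(0,0), D=(10.00,0)
B = A + 4.00·(cos343°, sin343°) = (3.8252, -1.1695)
|BD| = 6.2846
circle(B,4.00) ∩ circle(D,6.00): a=1.5511, h=3.6870
  candidates: C₊=(4.6631,2.7418) cross=23.171; C₋=(6.0353,-4.5035) cross=-23.171
  mode - wants cross < 0 → take C=(6.0353,-4.5035) (cross=-23.171)
ex = (C−B)/|BC| = (0.5525,-0.8335); ey = (0.8335,0.5525)
P = B + -0.93·ex + -2.36·ey = (1.3443,-1.6983)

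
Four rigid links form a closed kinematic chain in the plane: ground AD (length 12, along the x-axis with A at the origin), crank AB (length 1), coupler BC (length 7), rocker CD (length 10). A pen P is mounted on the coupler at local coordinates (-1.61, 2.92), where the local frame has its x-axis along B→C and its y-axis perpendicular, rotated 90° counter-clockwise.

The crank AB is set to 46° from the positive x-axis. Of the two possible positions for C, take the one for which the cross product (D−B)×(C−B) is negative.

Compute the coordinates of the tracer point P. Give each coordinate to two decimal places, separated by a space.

A=(0,0), D=(12.00,0)
B = A + 1.00·(cos46°, sin46°) = (0.6947, 0.7193)
|BD| = 11.3282
circle(B,7.00) ∩ circle(D,10.00): a=3.4131, h=6.1115
  candidates: C₊=(4.4889,6.6018) cross=69.233; C₋=(3.7128,-5.5966) cross=-69.233
  mode - wants cross < 0 → take C=(3.7128,-5.5966) (cross=-69.233)
ex = (C−B)/|BC| = (0.4312,-0.9023); ey = (0.9023,0.4312)
P = B + -1.61·ex + 2.92·ey = (2.6351,3.4310)

2.64 3.43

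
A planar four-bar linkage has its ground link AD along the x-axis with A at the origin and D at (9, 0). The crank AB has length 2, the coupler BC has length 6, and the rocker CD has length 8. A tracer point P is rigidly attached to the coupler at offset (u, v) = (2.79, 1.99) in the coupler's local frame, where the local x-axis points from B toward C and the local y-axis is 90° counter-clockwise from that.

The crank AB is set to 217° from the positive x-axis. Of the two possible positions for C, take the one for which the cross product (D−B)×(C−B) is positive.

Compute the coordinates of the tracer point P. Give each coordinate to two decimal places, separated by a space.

-1.59 2.22

A=(0,0), D=(9.00,0)
B = A + 2.00·(cos217°, sin217°) = (-1.5973, -1.2036)
|BD| = 10.6654
circle(B,6.00) ∩ circle(D,8.00): a=4.0200, h=4.4541
  candidates: C₊=(1.8944,3.6757) cross=47.505; C₋=(2.8998,-5.1756) cross=-47.505
  mode + wants cross > 0 → take C=(1.8944,3.6757) (cross=47.505)
ex = (C−B)/|BC| = (0.5820,0.8132); ey = (-0.8132,0.5820)
P = B + 2.79·ex + 1.99·ey = (-1.5919,2.2233)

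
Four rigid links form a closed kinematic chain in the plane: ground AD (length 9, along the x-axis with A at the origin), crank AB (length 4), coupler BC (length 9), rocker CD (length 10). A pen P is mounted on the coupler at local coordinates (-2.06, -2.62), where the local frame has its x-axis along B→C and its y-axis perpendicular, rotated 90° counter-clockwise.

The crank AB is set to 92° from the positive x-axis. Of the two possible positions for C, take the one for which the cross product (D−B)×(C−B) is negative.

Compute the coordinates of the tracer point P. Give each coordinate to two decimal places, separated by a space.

A=(0,0), D=(9.00,0)
B = A + 4.00·(cos92°, sin92°) = (-0.1396, 3.9976)
|BD| = 9.9756
circle(B,9.00) ∩ circle(D,10.00): a=4.0355, h=8.0446
  candidates: C₊=(6.7814,9.7508) cross=80.249; C₋=(0.3340,-4.9900) cross=-80.249
  mode - wants cross < 0 → take C=(0.3340,-4.9900) (cross=-80.249)
ex = (C−B)/|BC| = (0.0526,-0.9986); ey = (0.9986,0.0526)
P = B + -2.06·ex + -2.62·ey = (-2.8644,5.9169)

-2.86 5.92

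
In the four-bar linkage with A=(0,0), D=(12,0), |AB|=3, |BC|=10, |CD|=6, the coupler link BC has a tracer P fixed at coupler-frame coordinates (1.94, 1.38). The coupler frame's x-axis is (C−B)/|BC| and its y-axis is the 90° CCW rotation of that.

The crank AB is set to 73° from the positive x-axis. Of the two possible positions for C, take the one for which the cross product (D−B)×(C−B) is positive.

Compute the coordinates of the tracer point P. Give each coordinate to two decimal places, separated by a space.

A=(0,0), D=(12.00,0)
B = A + 3.00·(cos73°, sin73°) = (0.8771, 2.8689)
|BD| = 11.4869
circle(B,10.00) ∩ circle(D,6.00): a=8.5292, h=5.2204
  candidates: C₊=(10.4399,5.7936) cross=59.966; C₋=(7.8322,-4.3162) cross=-59.966
  mode + wants cross > 0 → take C=(10.4399,5.7936) (cross=59.966)
ex = (C−B)/|BC| = (0.9563,0.2925); ey = (-0.2925,0.9563)
P = B + 1.94·ex + 1.38·ey = (2.3287,4.7560)

2.33 4.76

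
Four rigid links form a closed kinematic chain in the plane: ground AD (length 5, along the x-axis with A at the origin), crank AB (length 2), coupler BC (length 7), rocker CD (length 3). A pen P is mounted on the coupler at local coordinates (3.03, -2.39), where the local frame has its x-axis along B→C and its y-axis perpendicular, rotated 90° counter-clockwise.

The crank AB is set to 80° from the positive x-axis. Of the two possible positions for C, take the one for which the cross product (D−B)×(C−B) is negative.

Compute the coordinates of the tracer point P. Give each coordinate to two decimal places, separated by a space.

0.80 -1.86

A=(0,0), D=(5.00,0)
B = A + 2.00·(cos80°, sin80°) = (0.3473, 1.9696)
|BD| = 5.0524
circle(B,7.00) ∩ circle(D,3.00): a=6.4847, h=2.6360
  candidates: C₊=(7.3466,1.8691) cross=13.318; C₋=(5.2914,-2.9858) cross=-13.318
  mode - wants cross < 0 → take C=(5.2914,-2.9858) (cross=-13.318)
ex = (C−B)/|BC| = (0.7063,-0.7079); ey = (0.7079,0.7063)
P = B + 3.03·ex + -2.39·ey = (0.7954,-1.8634)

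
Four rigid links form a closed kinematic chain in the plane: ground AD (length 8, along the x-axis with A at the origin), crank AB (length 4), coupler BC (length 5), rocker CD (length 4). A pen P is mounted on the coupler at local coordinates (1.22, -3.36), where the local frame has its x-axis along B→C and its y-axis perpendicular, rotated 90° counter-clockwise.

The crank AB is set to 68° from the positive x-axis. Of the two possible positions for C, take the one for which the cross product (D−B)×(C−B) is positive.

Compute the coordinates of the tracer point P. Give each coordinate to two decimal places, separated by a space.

2.72 0.35

A=(0,0), D=(8.00,0)
B = A + 4.00·(cos68°, sin68°) = (1.4984, 3.7087)
|BD| = 7.4850
circle(B,5.00) ∩ circle(D,4.00): a=4.3437, h=2.4763
  candidates: C₊=(6.4984,3.7075) cross=18.535; C₋=(4.0444,-0.5945) cross=-18.535
  mode + wants cross > 0 → take C=(6.4984,3.7075) (cross=18.535)
ex = (C−B)/|BC| = (1.0000,-0.0003); ey = (0.0003,1.0000)
P = B + 1.22·ex + -3.36·ey = (2.7176,0.3484)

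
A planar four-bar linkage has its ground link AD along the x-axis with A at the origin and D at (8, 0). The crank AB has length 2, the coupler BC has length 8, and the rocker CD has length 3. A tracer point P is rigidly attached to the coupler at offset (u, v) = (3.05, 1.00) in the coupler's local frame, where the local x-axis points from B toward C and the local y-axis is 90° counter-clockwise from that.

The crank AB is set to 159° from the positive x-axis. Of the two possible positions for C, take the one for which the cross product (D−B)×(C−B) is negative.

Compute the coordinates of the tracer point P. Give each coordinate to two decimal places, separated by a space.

A=(0,0), D=(8.00,0)
B = A + 2.00·(cos159°, sin159°) = (-1.8672, 0.7167)
|BD| = 9.8932
circle(B,8.00) ∩ circle(D,3.00): a=7.7263, h=2.0748
  candidates: C₊=(5.9891,2.2263) cross=20.526; C₋=(5.6885,-1.9123) cross=-20.526
  mode - wants cross < 0 → take C=(5.6885,-1.9123) (cross=-20.526)
ex = (C−B)/|BC| = (0.9445,-0.3286); ey = (0.3286,0.9445)
P = B + 3.05·ex + 1.00·ey = (1.3421,0.6589)

1.34 0.66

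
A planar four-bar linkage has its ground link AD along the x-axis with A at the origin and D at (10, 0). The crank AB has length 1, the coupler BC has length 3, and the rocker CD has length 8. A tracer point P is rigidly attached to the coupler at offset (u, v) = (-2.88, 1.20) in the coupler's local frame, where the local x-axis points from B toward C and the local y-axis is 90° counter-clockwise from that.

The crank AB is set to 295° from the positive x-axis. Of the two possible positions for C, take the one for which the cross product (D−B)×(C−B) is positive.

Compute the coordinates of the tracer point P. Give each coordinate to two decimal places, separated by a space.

-2.22 -2.57

A=(0,0), D=(10.00,0)
B = A + 1.00·(cos295°, sin295°) = (0.4226, -0.9063)
|BD| = 9.6202
circle(B,3.00) ∩ circle(D,8.00): a=1.9515, h=2.2785
  candidates: C₊=(2.1508,1.5459) cross=21.920; C₋=(2.5801,-2.9908) cross=-21.920
  mode + wants cross > 0 → take C=(2.1508,1.5459) (cross=21.920)
ex = (C−B)/|BC| = (0.5761,0.8174); ey = (-0.8174,0.5761)
P = B + -2.88·ex + 1.20·ey = (-2.2173,-2.5692)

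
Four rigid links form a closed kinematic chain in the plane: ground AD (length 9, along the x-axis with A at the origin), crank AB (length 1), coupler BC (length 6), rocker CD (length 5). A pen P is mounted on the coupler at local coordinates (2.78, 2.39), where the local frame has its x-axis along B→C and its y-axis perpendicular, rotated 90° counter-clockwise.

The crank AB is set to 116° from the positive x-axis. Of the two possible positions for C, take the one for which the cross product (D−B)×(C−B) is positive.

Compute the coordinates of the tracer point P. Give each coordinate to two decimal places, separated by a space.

1.24 4.16

A=(0,0), D=(9.00,0)
B = A + 1.00·(cos116°, sin116°) = (-0.4384, 0.8988)
|BD| = 9.4811
circle(B,6.00) ∩ circle(D,5.00): a=5.3206, h=2.7732
  candidates: C₊=(5.1212,3.1551) cross=26.293; C₋=(4.5954,-2.3663) cross=-26.293
  mode + wants cross > 0 → take C=(5.1212,3.1551) (cross=26.293)
ex = (C−B)/|BC| = (0.9266,0.3761); ey = (-0.3761,0.9266)
P = B + 2.78·ex + 2.39·ey = (1.2388,4.1588)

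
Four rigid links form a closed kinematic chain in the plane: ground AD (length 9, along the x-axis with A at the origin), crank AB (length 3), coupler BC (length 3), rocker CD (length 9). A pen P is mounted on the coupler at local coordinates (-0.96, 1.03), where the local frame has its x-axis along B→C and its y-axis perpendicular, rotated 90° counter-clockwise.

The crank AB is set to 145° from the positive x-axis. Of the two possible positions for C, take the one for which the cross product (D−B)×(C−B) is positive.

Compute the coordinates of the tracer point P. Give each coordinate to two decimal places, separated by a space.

-3.69 2.41

A=(0,0), D=(9.00,0)
B = A + 3.00·(cos145°, sin145°) = (-2.4575, 1.7207)
|BD| = 11.5859
circle(B,3.00) ∩ circle(D,9.00): a=2.6858, h=1.3367
  candidates: C₊=(0.3970,2.6437) cross=15.487; C₋=(0.0000,0.0000) cross=-15.487
  mode + wants cross > 0 → take C=(0.3970,2.6437) (cross=15.487)
ex = (C−B)/|BC| = (0.9515,0.3077); ey = (-0.3077,0.9515)
P = B + -0.96·ex + 1.03·ey = (-3.6878,2.4054)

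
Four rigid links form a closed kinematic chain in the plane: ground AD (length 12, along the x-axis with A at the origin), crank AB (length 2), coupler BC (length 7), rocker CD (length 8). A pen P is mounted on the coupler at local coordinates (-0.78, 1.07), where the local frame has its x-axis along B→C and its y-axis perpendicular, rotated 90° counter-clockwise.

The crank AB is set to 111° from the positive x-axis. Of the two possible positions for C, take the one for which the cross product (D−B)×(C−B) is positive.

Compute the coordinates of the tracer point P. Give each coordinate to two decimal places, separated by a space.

A=(0,0), D=(12.00,0)
B = A + 2.00·(cos111°, sin111°) = (-0.7167, 1.8672)
|BD| = 12.8531
circle(B,7.00) ∩ circle(D,8.00): a=5.8430, h=3.8547
  candidates: C₊=(5.6243,4.8322) cross=49.545; C₋=(4.5043,-2.7955) cross=-49.545
  mode + wants cross > 0 → take C=(5.6243,4.8322) (cross=49.545)
ex = (C−B)/|BC| = (0.9059,0.4236); ey = (-0.4236,0.9059)
P = B + -0.78·ex + 1.07·ey = (-1.8765,2.5060)

-1.88 2.51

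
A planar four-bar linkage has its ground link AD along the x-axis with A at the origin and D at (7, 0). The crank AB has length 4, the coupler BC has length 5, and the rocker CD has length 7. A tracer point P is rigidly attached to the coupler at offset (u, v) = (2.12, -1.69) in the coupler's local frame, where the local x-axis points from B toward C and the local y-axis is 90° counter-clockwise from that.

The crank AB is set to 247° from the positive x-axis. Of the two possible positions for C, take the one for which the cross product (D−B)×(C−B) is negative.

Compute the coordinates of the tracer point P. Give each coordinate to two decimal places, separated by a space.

-0.33 -6.09

A=(0,0), D=(7.00,0)
B = A + 4.00·(cos247°, sin247°) = (-1.5629, -3.6820)
|BD| = 9.3210
circle(B,5.00) ∩ circle(D,7.00): a=3.3731, h=3.6908
  candidates: C₊=(0.0779,1.0411) cross=34.402; C₋=(2.9938,-5.7402) cross=-34.402
  mode - wants cross < 0 → take C=(2.9938,-5.7402) (cross=-34.402)
ex = (C−B)/|BC| = (0.9113,-0.4116); ey = (0.4116,0.9113)
P = B + 2.12·ex + -1.69·ey = (-0.3266,-6.0949)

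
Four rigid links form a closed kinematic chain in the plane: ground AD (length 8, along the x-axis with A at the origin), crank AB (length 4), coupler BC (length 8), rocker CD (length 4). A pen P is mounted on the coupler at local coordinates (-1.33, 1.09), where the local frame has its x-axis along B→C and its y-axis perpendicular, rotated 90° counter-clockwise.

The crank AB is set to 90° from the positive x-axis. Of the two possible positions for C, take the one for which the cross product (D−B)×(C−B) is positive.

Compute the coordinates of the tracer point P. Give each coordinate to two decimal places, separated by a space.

A=(0,0), D=(8.00,0)
B = A + 4.00·(cos90°, sin90°) = (0.0000, 4.0000)
|BD| = 8.9443
circle(B,8.00) ∩ circle(D,4.00): a=7.1554, h=3.5777
  candidates: C₊=(8.0000,4.0000) cross=32.000; C₋=(4.8000,-2.4000) cross=-32.000
  mode + wants cross > 0 → take C=(8.0000,4.0000) (cross=32.000)
ex = (C−B)/|BC| = (1.0000,0.0000); ey = (-0.0000,1.0000)
P = B + -1.33·ex + 1.09·ey = (-1.3300,5.0900)

-1.33 5.09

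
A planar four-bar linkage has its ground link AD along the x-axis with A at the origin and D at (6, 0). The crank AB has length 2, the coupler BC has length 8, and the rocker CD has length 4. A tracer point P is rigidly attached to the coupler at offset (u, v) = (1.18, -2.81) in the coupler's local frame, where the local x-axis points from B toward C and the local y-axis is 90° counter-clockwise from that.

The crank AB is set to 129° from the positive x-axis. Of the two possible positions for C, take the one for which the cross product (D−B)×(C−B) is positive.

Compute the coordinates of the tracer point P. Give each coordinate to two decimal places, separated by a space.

A=(0,0), D=(6.00,0)
B = A + 2.00·(cos129°, sin129°) = (-1.2586, 1.5543)
|BD| = 7.4232
circle(B,8.00) ∩ circle(D,4.00): a=6.9447, h=3.9713
  candidates: C₊=(6.3636,3.9834) cross=29.480; C₋=(4.7006,-3.7831) cross=-29.480
  mode + wants cross > 0 → take C=(6.3636,3.9834) (cross=29.480)
ex = (C−B)/|BC| = (0.9528,0.3036); ey = (-0.3036,0.9528)
P = B + 1.18·ex + -2.81·ey = (0.7189,-0.7647)

0.72 -0.76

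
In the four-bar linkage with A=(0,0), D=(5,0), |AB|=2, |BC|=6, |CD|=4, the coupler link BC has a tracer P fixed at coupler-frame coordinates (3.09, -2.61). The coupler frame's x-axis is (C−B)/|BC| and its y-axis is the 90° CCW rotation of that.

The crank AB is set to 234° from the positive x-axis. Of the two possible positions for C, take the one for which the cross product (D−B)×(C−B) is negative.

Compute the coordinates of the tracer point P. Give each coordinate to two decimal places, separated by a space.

A=(0,0), D=(5.00,0)
B = A + 2.00·(cos234°, sin234°) = (-1.1756, -1.6180)
|BD| = 6.3840
circle(B,6.00) ∩ circle(D,4.00): a=4.7584, h=3.6548
  candidates: C₊=(2.5012,3.1234) cross=23.332; C₋=(4.3538,-3.9475) cross=-23.332
  mode - wants cross < 0 → take C=(4.3538,-3.9475) (cross=-23.332)
ex = (C−B)/|BC| = (0.9216,-0.3882); ey = (0.3882,0.9216)
P = B + 3.09·ex + -2.61·ey = (0.6587,-5.2230)

0.66 -5.22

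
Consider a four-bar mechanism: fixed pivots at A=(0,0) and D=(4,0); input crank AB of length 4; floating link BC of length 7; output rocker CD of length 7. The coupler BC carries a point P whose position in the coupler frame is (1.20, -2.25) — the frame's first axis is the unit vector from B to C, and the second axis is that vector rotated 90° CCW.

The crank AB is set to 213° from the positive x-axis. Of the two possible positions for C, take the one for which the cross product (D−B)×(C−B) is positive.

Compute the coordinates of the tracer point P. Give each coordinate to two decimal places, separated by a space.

A=(0,0), D=(4.00,0)
B = A + 4.00·(cos213°, sin213°) = (-3.3547, -2.1786)
|BD| = 7.6706
circle(B,7.00) ∩ circle(D,7.00): a=3.8353, h=5.8558
  candidates: C₊=(-1.3405,4.5254) cross=44.917; C₋=(1.9858,-6.7040) cross=-44.917
  mode + wants cross > 0 → take C=(-1.3405,4.5254) (cross=44.917)
ex = (C−B)/|BC| = (0.2877,0.9577); ey = (-0.9577,0.2877)
P = B + 1.20·ex + -2.25·ey = (-0.8545,-1.6767)

-0.85 -1.68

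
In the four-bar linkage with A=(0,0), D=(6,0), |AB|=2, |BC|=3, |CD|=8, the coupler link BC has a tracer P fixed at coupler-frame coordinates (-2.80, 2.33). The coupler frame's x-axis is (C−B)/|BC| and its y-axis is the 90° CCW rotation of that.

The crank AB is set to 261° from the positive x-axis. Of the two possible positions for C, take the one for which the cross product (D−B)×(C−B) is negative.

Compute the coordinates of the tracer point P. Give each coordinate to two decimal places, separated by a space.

A=(0,0), D=(6.00,0)
B = A + 2.00·(cos261°, sin261°) = (-0.3129, -1.9754)
|BD| = 6.6147
circle(B,3.00) ∩ circle(D,8.00): a=-0.8500, h=2.8771
  candidates: C₊=(-1.9833,0.5165) cross=19.031; C₋=(-0.2649,-4.9750) cross=-19.031
  mode - wants cross < 0 → take C=(-0.2649,-4.9750) (cross=-19.031)
ex = (C−B)/|BC| = (0.0160,-0.9999); ey = (0.9999,0.0160)
P = B + -2.80·ex + 2.33·ey = (1.9721,0.8615)

1.97 0.86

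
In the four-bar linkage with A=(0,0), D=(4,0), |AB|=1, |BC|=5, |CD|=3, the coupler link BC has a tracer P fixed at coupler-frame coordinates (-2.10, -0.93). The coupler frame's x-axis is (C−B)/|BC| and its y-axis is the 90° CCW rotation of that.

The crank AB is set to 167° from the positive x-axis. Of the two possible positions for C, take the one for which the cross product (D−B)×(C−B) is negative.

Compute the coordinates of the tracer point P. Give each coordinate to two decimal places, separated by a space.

A=(0,0), D=(4.00,0)
B = A + 1.00·(cos167°, sin167°) = (-0.9744, 0.2250)
|BD| = 4.9795
circle(B,5.00) ∩ circle(D,3.00): a=4.0963, h=2.8671
  candidates: C₊=(3.2473,2.9040) cross=14.276; C₋=(2.9883,-2.8242) cross=-14.276
  mode - wants cross < 0 → take C=(2.9883,-2.8242) (cross=-14.276)
ex = (C−B)/|BC| = (0.7925,-0.6098); ey = (0.6098,0.7925)
P = B + -2.10·ex + -0.93·ey = (-3.2058,0.7686)

-3.21 0.77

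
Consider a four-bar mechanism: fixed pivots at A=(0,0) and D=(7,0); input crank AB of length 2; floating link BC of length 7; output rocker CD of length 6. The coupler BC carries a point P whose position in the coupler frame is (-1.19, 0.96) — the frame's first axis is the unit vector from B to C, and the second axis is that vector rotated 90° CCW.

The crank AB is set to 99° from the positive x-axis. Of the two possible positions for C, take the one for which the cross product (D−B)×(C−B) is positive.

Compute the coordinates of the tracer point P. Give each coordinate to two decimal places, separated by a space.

-1.83 2.12

A=(0,0), D=(7.00,0)
B = A + 2.00·(cos99°, sin99°) = (-0.3129, 1.9754)
|BD| = 7.5750
circle(B,7.00) ∩ circle(D,6.00): a=4.6456, h=5.2363
  candidates: C₊=(5.5375,5.8190) cross=39.665; C₋=(2.8065,-4.2912) cross=-39.665
  mode + wants cross > 0 → take C=(5.5375,5.8190) (cross=39.665)
ex = (C−B)/|BC| = (0.8358,0.5491); ey = (-0.5491,0.8358)
P = B + -1.19·ex + 0.96·ey = (-1.8346,2.1243)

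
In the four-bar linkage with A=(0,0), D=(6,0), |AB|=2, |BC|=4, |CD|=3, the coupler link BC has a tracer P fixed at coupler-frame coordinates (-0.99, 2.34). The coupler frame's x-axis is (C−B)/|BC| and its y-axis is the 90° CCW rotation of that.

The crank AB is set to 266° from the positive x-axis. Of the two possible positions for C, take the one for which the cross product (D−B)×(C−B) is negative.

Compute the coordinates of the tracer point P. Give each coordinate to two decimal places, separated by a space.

A=(0,0), D=(6.00,0)
B = A + 2.00·(cos266°, sin266°) = (-0.1395, -1.9951)
|BD| = 6.4556
circle(B,4.00) ∩ circle(D,3.00): a=3.7699, h=1.3370
  candidates: C₊=(3.0327,0.4415) cross=8.631; C₋=(3.8591,-2.1015) cross=-8.631
  mode - wants cross < 0 → take C=(3.8591,-2.1015) (cross=-8.631)
ex = (C−B)/|BC| = (0.9996,-0.0266); ey = (0.0266,0.9996)
P = B + -0.99·ex + 2.34·ey = (-1.0669,0.3704)

-1.07 0.37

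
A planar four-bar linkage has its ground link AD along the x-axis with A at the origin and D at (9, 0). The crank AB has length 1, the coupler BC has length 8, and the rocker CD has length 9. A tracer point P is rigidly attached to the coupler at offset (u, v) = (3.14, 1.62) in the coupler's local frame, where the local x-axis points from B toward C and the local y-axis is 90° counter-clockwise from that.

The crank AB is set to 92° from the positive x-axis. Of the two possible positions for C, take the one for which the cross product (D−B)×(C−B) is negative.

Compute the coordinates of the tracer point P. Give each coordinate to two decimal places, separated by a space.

A=(0,0), D=(9.00,0)
B = A + 1.00·(cos92°, sin92°) = (-0.0349, 0.9994)
|BD| = 9.0900
circle(B,8.00) ∩ circle(D,9.00): a=3.6099, h=7.1392
  candidates: C₊=(4.3380,7.6985) cross=64.896; C₋=(2.7682,-6.4934) cross=-64.896
  mode - wants cross < 0 → take C=(2.7682,-6.4934) (cross=-64.896)
ex = (C−B)/|BC| = (0.3504,-0.9366); ey = (0.9366,0.3504)
P = B + 3.14·ex + 1.62·ey = (2.5826,-1.3739)

2.58 -1.37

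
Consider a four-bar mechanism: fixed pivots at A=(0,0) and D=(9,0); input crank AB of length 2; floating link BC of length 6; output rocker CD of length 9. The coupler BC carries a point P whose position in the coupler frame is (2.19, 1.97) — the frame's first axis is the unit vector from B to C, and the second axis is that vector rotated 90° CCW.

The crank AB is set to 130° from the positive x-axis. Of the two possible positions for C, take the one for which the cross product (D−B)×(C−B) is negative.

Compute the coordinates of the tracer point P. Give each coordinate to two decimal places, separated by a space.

A=(0,0), D=(9.00,0)
B = A + 2.00·(cos130°, sin130°) = (-1.2856, 1.5321)
|BD| = 10.3991
circle(B,6.00) ∩ circle(D,9.00): a=3.0359, h=5.1753
  candidates: C₊=(2.4796,6.2036) cross=53.818; C₋=(0.9547,-4.0340) cross=-53.818
  mode - wants cross < 0 → take C=(0.9547,-4.0340) (cross=-53.818)
ex = (C−B)/|BC| = (0.3734,-0.9277); ey = (0.9277,0.3734)
P = B + 2.19·ex + 1.97·ey = (1.3597,0.2360)

1.36 0.24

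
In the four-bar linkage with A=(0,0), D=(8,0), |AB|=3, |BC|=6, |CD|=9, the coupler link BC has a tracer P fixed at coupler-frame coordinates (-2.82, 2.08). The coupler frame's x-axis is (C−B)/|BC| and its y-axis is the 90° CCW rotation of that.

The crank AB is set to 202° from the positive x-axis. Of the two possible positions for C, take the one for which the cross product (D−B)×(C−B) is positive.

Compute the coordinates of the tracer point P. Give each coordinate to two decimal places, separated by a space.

A=(0,0), D=(8.00,0)
B = A + 3.00·(cos202°, sin202°) = (-2.7816, -1.1238)
|BD| = 10.8400
circle(B,6.00) ∩ circle(D,9.00): a=3.3443, h=4.9815
  candidates: C₊=(0.0283,4.1776) cross=53.999; C₋=(1.0612,-5.7318) cross=-53.999
  mode + wants cross > 0 → take C=(0.0283,4.1776) (cross=53.999)
ex = (C−B)/|BC| = (0.4683,0.8836); ey = (-0.8836,0.4683)
P = B + -2.82·ex + 2.08·ey = (-5.9400,-2.6414)

-5.94 -2.64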